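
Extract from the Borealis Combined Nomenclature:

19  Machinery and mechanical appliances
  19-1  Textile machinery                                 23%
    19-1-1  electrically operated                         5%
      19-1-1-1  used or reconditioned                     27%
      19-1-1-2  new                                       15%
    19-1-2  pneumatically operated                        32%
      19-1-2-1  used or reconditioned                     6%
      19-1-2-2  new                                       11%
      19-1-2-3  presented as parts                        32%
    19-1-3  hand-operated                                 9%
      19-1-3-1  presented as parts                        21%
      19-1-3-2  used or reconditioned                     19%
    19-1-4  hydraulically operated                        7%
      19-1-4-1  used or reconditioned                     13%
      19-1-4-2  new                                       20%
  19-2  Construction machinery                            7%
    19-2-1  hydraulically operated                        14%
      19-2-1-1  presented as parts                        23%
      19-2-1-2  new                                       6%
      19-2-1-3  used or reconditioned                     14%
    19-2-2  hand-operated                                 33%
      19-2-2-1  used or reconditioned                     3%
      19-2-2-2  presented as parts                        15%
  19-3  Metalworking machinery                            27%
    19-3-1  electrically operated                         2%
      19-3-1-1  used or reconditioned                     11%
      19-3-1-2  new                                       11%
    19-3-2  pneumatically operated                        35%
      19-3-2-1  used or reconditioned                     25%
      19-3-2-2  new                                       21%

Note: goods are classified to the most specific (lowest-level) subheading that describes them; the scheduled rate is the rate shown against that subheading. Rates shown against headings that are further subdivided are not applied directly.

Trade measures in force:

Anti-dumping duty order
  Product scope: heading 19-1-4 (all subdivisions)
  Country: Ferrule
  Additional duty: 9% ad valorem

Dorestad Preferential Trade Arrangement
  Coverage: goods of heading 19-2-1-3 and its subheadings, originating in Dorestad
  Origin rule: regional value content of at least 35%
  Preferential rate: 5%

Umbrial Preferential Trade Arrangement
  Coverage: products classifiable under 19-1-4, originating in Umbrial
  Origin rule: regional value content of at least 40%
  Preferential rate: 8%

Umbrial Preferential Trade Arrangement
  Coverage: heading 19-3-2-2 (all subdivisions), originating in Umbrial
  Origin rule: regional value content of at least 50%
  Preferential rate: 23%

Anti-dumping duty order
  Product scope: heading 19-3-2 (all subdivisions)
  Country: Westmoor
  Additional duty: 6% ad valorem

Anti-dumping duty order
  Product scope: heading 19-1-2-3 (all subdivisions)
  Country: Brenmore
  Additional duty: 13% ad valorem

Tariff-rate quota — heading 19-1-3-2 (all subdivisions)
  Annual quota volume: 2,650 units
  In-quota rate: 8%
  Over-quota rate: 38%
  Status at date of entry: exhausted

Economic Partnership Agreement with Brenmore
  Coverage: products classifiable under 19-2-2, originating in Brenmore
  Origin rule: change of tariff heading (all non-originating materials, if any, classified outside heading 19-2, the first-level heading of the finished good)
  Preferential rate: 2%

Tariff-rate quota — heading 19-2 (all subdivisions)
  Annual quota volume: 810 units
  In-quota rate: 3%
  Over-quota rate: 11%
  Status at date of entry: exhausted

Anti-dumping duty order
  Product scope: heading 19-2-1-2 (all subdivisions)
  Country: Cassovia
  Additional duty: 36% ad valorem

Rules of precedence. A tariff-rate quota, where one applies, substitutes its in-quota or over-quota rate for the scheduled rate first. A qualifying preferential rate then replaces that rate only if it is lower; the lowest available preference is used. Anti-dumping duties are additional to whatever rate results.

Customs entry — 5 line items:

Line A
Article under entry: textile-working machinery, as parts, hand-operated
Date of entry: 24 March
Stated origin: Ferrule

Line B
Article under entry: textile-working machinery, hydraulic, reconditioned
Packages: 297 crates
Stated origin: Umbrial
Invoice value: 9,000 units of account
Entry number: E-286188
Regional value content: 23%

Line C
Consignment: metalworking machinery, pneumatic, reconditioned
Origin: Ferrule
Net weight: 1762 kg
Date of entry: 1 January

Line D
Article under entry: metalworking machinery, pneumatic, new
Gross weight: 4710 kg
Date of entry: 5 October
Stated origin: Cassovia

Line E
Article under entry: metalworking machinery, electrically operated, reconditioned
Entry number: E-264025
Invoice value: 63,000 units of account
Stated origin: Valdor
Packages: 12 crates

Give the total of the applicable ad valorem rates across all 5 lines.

91%

Line A: textile-working → 19-1; hand-operated → 19-1-3; as parts → 19-1-3-1. Scheduled 21%. No special measure applies. → 21%.
Line B: textile-working → 19-1; hydraulic → 19-1-4; reconditioned → 19-1-4-1. Scheduled 13%. Umbrial agreement on 19-1-4: RVC < 40%; Umbrial agreement on 19-3-2-2: 19-1-4-1 not covered. → 13%.
Line C: metalworking → 19-3; pneumatic → 19-3-2; reconditioned → 19-3-2-1. Scheduled 25%. No special measure applies. → 25%.
Line D: metalworking → 19-3; pneumatic → 19-3-2; new → 19-3-2-2. Scheduled 21%. No special measure applies. → 21%.
Line E: metalworking → 19-3; electrically operated → 19-3-1; reconditioned → 19-3-1-1. Scheduled 11%. No special measure applies. → 11%.
Sum: 21% + 13% + 25% + 21% + 11% = 91%.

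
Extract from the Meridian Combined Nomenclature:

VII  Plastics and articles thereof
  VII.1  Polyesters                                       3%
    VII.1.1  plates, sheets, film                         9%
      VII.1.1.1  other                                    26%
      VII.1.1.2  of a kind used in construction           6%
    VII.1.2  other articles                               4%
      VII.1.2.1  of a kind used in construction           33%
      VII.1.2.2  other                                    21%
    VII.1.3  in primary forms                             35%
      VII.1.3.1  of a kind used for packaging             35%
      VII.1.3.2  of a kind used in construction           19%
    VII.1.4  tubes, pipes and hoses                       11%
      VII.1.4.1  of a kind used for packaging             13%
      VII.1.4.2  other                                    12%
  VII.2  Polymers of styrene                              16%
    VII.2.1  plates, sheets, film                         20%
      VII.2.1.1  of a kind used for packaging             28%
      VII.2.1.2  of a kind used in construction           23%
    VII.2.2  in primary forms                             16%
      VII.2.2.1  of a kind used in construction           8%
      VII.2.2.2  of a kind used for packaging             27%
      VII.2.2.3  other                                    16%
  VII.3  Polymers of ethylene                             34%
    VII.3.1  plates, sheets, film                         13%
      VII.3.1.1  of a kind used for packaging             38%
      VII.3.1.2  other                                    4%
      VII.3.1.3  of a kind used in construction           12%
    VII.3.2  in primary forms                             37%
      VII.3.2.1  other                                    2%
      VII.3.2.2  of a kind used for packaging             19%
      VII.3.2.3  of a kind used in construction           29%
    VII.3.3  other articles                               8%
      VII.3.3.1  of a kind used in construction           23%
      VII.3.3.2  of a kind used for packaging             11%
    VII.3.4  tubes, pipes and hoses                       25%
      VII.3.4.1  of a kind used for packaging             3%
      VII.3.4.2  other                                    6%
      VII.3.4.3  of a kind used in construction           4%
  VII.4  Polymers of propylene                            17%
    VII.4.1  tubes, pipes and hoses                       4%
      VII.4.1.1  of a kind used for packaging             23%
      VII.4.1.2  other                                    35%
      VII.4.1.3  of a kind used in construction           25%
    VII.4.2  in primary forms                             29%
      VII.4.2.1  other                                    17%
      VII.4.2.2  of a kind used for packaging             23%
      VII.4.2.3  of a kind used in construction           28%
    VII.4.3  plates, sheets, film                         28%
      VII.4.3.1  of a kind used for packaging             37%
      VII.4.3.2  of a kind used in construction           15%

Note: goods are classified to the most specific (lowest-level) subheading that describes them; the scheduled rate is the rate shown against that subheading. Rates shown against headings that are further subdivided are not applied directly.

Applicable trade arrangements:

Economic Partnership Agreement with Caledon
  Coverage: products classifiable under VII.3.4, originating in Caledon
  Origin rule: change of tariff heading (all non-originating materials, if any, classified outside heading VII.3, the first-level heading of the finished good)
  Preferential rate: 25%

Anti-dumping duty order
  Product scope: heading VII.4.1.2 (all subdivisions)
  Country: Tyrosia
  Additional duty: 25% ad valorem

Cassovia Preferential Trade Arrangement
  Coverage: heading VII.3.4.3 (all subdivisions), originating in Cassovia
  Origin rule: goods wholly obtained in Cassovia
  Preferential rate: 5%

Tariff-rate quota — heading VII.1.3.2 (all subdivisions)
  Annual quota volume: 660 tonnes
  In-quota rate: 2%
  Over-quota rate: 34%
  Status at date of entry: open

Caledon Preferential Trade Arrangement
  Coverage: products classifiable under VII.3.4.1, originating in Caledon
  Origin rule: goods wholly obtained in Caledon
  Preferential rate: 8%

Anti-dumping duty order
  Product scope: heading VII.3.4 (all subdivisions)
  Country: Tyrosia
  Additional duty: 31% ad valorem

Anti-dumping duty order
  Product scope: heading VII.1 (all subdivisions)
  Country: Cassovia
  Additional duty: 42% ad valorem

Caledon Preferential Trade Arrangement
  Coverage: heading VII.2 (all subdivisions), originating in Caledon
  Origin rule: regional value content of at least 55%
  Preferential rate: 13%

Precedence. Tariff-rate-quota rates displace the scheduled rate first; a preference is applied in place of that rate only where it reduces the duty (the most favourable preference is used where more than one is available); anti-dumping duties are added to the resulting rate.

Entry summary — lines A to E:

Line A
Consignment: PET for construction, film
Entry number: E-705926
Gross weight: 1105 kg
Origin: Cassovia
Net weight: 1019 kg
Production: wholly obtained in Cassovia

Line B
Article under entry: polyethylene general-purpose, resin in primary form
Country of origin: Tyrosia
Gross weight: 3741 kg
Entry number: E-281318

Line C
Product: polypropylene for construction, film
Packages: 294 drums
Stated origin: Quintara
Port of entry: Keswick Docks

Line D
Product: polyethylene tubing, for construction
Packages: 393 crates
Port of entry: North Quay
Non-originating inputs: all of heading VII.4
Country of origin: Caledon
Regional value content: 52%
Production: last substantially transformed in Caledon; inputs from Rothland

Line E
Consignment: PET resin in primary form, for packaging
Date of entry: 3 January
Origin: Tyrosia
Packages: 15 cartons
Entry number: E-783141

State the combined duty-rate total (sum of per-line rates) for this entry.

104%

Line A: PET → VII.1; film → VII.1.1; for construction → VII.1.1.2. Scheduled 6%. Cassovia agreement on VII.3.4.3: VII.1.1.2 not covered; anti-dumping (Cassovia, VII.1): +42%; total 6% + 42% = 48%. → 48%.
Line B: polyethylene → VII.3; resin in primary form → VII.3.2; general-purpose → VII.3.2.1. Scheduled 2%. No special measure applies. → 2%.
Line C: polypropylene → VII.4; film → VII.4.3; for construction → VII.4.3.2. Scheduled 15%. No special measure applies. → 15%.
Line D: polyethylene → VII.3; tubing → VII.3.4; for construction → VII.3.4.3. Scheduled 4%. Caledon agreement on VII.3.4: CTH met → 25% available; Caledon agreement on VII.3.4.1: VII.3.4.3 not covered; Caledon agreement on VII.2: VII.3.4.3 not covered; preference 25% not lower than 4% → no reduction. → 4%.
Line E: PET → VII.1; resin in primary form → VII.1.3; for packaging → VII.1.3.1. Scheduled 35%. No special measure applies. → 35%.
Sum: 48% + 2% + 15% + 4% + 35% = 104%.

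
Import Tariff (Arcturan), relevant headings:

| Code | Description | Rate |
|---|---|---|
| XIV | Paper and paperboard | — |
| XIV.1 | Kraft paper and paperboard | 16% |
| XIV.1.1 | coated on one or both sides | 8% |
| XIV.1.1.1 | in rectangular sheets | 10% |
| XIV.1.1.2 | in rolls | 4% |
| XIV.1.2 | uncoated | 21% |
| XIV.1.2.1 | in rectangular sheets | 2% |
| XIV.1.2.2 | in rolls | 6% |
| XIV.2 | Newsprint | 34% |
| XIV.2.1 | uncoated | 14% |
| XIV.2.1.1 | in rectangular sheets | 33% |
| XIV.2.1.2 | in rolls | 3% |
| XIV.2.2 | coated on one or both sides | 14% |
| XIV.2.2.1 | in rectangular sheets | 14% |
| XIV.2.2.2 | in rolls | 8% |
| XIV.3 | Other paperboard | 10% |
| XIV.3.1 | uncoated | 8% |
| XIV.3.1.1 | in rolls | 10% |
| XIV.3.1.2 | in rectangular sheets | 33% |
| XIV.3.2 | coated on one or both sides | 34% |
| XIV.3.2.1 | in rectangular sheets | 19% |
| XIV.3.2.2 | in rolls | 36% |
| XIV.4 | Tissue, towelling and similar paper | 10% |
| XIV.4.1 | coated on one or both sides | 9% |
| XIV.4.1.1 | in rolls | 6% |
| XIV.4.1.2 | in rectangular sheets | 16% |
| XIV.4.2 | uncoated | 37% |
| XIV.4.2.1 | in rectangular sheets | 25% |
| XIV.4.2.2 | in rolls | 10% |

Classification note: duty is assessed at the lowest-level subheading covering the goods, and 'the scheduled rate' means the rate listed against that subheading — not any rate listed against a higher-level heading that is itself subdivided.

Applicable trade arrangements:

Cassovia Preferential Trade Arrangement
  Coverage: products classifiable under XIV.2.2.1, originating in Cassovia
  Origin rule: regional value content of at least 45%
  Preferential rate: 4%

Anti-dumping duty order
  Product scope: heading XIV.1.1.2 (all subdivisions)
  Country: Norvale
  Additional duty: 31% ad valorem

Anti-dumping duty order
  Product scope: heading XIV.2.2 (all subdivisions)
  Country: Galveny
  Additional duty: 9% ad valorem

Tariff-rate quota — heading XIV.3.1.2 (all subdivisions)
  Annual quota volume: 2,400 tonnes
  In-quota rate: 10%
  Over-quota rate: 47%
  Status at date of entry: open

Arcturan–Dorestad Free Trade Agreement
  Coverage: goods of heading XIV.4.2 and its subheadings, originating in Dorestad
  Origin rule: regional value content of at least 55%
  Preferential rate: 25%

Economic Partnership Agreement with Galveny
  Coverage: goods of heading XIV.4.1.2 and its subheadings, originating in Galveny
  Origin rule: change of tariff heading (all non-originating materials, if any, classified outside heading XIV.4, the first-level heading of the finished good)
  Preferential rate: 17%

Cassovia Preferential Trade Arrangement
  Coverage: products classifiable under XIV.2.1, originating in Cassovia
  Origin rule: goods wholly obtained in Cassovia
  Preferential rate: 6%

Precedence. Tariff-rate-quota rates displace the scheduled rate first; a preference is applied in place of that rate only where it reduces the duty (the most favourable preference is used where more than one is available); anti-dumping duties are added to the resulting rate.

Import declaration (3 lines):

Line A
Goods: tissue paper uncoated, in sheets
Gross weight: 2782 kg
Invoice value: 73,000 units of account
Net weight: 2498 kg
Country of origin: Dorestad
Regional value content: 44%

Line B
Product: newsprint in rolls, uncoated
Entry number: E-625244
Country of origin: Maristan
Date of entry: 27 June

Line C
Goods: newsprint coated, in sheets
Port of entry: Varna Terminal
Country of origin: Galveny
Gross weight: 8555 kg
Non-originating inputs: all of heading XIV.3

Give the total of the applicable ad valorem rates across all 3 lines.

Line A: tissue paper → XIV.4; uncoated → XIV.4.2; in sheets → XIV.4.2.1. Scheduled 25%. Dorestad agreement on XIV.4.2: RVC < 55%. → 25%.
Line B: newsprint → XIV.2; uncoated → XIV.2.1; in rolls → XIV.2.1.2. Scheduled 3%. No special measure applies. → 3%.
Line C: newsprint → XIV.2; coated → XIV.2.2; in sheets → XIV.2.2.1. Scheduled 14%. Galveny agreement on XIV.4.1.2: XIV.2.2.1 not covered; anti-dumping (Galveny, XIV.2.2): +9%; total 14% + 9% = 23%. → 23%.
Sum: 25% + 3% + 23% = 51%.

51%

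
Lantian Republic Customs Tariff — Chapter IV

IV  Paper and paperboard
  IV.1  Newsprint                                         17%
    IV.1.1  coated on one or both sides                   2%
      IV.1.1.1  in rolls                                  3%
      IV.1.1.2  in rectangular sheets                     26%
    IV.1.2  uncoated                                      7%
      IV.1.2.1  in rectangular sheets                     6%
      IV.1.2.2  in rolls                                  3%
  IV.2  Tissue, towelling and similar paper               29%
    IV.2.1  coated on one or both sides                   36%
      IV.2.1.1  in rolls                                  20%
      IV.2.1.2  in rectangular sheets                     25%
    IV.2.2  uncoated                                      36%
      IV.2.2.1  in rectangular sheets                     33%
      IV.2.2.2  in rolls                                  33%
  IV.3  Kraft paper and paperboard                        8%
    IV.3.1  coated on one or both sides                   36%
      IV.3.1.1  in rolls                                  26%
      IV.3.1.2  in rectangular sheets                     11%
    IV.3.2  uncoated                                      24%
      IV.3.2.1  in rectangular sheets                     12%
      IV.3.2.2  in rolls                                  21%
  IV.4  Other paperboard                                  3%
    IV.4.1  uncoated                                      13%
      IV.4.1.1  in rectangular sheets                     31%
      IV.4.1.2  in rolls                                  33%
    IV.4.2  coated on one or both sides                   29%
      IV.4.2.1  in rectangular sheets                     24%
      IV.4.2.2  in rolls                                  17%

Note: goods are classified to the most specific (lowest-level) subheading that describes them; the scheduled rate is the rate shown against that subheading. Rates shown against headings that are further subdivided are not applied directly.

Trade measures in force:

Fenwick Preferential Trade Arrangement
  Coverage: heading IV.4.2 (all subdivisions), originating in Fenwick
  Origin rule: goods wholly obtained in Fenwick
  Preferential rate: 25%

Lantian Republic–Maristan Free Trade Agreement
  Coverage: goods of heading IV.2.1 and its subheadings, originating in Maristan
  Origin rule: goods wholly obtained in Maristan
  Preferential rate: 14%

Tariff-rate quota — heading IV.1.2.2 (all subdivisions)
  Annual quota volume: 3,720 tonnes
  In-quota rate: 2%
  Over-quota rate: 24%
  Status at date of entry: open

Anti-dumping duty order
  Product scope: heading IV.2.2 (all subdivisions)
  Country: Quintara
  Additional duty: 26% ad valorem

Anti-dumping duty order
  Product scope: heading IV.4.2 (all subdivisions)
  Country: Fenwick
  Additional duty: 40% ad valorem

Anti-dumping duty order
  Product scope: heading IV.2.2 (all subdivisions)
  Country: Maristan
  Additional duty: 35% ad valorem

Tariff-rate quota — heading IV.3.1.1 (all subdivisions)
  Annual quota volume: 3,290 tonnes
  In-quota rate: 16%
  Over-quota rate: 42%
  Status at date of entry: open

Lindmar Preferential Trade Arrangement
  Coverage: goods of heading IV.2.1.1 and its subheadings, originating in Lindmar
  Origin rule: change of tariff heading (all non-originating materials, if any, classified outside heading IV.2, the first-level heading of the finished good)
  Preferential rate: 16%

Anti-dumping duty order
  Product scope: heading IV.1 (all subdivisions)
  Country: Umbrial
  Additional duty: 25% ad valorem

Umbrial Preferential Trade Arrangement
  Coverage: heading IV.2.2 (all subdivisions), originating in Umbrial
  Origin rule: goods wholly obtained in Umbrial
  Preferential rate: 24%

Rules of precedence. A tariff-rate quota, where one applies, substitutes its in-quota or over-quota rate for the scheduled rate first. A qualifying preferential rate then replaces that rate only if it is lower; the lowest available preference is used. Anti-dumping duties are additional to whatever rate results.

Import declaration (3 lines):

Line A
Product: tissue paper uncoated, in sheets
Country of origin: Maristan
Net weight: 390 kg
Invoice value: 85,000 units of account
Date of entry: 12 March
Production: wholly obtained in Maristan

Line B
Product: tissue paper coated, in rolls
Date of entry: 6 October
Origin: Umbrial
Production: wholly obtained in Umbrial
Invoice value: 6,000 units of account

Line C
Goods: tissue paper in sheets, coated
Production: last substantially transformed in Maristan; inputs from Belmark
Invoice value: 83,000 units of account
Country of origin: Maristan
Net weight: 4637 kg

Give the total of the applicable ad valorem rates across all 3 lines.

113%

Line A: tissue paper → IV.2; uncoated → IV.2.2; in sheets → IV.2.2.1. Scheduled 33%. Maristan agreement on IV.2.1: IV.2.2.1 not covered; anti-dumping (Maristan, IV.2.2): +35%; total 33% + 35% = 68%. → 68%.
Line B: tissue paper → IV.2; coated → IV.2.1; in rolls → IV.2.1.1. Scheduled 20%. Umbrial agreement on IV.2.2: IV.2.1.1 not covered. → 20%.
Line C: tissue paper → IV.2; coated → IV.2.1; in sheets → IV.2.1.2. Scheduled 25%. Maristan agreement on IV.2.1: not wholly obtained. → 25%.
Sum: 68% + 20% + 25% = 113%.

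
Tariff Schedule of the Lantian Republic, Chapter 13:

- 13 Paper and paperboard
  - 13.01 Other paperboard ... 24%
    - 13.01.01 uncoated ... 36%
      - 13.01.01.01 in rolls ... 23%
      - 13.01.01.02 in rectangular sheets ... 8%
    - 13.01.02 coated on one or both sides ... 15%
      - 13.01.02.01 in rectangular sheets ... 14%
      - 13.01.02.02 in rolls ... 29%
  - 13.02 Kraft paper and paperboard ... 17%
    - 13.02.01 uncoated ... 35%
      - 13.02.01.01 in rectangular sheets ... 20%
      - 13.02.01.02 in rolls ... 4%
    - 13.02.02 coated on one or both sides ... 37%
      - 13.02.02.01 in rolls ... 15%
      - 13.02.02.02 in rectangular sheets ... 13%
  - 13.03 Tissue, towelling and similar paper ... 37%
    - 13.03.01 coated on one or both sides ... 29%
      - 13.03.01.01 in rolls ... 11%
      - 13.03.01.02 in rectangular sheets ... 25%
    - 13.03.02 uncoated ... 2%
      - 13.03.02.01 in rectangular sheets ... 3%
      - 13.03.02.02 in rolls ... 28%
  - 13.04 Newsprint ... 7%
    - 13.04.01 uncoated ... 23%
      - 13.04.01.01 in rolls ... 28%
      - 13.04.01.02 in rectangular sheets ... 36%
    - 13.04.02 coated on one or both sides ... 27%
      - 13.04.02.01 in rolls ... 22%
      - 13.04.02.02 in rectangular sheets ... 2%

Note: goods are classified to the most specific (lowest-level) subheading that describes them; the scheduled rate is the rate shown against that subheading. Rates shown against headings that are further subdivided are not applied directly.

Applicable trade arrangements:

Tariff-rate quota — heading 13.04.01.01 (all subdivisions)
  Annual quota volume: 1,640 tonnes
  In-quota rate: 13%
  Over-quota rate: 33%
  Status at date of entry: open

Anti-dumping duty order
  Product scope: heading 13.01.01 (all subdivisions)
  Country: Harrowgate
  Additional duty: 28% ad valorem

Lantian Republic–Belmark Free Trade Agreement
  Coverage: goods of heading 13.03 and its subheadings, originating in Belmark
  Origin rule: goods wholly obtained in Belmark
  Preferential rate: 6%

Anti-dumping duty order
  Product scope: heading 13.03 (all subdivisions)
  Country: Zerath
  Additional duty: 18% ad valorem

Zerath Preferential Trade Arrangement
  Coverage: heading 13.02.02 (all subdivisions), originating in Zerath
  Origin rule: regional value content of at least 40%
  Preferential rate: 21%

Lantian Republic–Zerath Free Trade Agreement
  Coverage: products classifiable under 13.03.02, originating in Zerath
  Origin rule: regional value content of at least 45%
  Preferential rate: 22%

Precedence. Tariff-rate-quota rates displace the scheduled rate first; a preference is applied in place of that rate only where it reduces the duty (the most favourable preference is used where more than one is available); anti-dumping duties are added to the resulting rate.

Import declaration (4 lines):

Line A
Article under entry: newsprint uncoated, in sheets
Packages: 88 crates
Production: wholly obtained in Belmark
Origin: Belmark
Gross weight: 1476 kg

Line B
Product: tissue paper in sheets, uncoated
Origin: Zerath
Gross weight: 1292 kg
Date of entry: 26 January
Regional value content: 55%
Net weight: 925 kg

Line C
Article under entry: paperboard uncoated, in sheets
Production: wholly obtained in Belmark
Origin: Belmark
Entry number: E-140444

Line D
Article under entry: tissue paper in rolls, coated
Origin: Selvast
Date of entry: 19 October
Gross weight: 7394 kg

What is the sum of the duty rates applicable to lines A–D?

Line A: newsprint → 13.04; uncoated → 13.04.01; in sheets → 13.04.01.02. Scheduled 36%. Belmark agreement on 13.03: 13.04.01.02 not covered. → 36%.
Line B: tissue paper → 13.03; uncoated → 13.03.02; in sheets → 13.03.02.01. Scheduled 3%. Zerath agreement on 13.02.02: 13.03.02.01 not covered; Zerath agreement on 13.03.02: RVC ≥ 45% → 22% available; preference 22% not lower than 3% → no reduction; anti-dumping (Zerath, 13.03): +18%; total 3% + 18% = 21%. → 21%.
Line C: paperboard → 13.01; uncoated → 13.01.01; in sheets → 13.01.01.02. Scheduled 8%. Belmark agreement on 13.03: 13.01.01.02 not covered. → 8%.
Line D: tissue paper → 13.03; coated → 13.03.01; in rolls → 13.03.01.01. Scheduled 11%. No special measure applies. → 11%.
Sum: 36% + 21% + 8% + 11% = 76%.

76%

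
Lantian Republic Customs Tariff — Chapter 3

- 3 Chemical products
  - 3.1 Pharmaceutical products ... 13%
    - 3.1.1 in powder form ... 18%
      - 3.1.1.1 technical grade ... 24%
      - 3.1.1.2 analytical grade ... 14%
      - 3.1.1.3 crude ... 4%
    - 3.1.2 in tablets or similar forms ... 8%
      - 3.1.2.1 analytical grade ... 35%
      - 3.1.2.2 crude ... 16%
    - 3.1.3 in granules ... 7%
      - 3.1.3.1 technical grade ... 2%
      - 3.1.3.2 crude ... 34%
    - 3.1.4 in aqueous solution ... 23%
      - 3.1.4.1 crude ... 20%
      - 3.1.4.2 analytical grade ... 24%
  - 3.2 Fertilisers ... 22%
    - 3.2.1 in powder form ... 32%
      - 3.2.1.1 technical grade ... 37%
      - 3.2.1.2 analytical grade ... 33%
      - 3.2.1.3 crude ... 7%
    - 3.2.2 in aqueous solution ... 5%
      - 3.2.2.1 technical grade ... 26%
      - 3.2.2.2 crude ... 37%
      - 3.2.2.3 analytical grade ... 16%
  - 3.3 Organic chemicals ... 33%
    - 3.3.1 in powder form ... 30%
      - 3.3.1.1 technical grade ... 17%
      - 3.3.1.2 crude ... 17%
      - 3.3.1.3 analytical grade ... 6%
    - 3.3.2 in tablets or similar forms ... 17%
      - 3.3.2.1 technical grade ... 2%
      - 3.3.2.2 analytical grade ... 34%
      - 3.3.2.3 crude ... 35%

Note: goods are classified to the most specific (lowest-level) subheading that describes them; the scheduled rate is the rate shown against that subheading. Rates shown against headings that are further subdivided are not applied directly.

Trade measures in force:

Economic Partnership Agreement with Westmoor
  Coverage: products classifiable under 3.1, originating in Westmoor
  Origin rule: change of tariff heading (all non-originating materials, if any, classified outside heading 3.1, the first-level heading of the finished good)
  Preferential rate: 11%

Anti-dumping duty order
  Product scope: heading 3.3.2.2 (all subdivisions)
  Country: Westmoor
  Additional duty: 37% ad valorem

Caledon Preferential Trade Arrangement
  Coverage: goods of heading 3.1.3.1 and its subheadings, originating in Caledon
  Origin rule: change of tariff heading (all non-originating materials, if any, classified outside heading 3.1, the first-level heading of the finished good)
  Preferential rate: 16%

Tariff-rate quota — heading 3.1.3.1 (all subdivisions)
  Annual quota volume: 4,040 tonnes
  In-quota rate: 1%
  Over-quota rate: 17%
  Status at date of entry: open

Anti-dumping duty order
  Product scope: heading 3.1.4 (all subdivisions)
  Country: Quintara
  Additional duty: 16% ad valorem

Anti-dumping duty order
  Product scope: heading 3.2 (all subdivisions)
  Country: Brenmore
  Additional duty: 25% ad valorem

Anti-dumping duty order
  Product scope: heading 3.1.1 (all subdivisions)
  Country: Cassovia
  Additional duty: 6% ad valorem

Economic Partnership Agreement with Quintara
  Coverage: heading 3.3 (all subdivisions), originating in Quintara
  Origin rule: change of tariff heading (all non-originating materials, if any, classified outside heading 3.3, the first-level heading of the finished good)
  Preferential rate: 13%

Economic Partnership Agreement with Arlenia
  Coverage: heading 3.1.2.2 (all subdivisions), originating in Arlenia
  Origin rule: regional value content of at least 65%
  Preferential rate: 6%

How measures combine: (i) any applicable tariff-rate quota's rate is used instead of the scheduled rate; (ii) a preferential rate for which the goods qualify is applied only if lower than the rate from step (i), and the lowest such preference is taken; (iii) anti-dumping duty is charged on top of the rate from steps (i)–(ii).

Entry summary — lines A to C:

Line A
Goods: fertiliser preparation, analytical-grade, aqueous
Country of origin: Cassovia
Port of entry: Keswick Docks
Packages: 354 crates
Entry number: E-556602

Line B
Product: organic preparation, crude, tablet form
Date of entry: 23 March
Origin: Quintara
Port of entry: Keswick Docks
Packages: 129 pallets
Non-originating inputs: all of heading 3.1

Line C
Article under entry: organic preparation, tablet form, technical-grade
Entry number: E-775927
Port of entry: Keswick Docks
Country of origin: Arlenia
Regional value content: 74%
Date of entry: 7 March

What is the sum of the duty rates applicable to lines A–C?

Line A: fertiliser → 3.2; aqueous → 3.2.2; analytical-grade → 3.2.2.3. Scheduled 16%. No special measure applies. → 16%.
Line B: organic → 3.3; tablet form → 3.3.2; crude → 3.3.2.3. Scheduled 35%. Quintara agreement on 3.3: CTH met → 13% available; preferential 13%. → 13%.
Line C: organic → 3.3; tablet form → 3.3.2; technical-grade → 3.3.2.1. Scheduled 2%. Arlenia agreement on 3.1.2.2: 3.3.2.1 not covered. → 2%.
Sum: 16% + 13% + 2% = 31%.

31%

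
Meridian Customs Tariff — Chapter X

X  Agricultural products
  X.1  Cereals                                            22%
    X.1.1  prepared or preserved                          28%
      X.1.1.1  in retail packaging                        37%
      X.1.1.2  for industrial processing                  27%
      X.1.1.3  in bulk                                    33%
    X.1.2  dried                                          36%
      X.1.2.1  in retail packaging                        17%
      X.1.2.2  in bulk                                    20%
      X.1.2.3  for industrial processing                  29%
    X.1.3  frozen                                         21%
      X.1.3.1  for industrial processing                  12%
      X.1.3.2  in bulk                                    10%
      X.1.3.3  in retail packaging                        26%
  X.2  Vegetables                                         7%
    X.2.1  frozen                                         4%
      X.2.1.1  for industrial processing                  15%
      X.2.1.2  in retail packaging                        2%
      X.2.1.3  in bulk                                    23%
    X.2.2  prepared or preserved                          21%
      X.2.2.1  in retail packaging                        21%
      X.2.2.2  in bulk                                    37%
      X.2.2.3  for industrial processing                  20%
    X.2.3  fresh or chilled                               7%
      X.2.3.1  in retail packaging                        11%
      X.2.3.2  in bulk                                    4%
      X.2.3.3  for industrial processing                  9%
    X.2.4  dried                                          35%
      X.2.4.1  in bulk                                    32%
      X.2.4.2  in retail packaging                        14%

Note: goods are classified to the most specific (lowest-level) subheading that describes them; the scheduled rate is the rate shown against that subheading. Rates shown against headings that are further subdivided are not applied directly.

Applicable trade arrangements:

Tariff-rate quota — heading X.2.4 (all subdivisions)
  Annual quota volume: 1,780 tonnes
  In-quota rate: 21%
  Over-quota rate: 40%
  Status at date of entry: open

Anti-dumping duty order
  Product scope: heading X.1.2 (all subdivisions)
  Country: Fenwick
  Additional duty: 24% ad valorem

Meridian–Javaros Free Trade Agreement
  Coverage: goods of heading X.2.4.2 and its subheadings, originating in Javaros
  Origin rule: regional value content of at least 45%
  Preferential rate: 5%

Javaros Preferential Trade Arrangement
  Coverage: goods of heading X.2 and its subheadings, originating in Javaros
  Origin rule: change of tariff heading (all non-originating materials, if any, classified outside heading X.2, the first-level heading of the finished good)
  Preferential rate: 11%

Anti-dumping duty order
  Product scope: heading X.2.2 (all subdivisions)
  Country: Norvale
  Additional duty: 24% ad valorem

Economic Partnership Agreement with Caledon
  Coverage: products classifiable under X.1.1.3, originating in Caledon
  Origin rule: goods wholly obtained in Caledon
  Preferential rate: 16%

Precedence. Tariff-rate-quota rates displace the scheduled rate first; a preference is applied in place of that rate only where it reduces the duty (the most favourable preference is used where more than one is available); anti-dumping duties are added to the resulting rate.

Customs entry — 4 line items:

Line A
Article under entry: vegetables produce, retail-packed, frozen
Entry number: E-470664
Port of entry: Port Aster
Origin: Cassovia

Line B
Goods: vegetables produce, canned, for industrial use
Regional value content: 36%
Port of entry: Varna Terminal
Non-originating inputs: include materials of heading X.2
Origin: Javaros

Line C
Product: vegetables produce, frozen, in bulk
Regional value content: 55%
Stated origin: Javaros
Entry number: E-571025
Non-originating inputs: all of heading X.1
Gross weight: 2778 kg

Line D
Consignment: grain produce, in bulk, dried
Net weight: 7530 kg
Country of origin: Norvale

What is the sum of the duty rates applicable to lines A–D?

53%

Line A: vegetables → X.2; frozen → X.2.1; retail-packed → X.2.1.2. Scheduled 2%. No special measure applies. → 2%.
Line B: vegetables → X.2; canned → X.2.2; for industrial use → X.2.2.3. Scheduled 20%. Javaros agreement on X.2.4.2: X.2.2.3 not covered; Javaros agreement on X.2: CTH not met. → 20%.
Line C: vegetables → X.2; frozen → X.2.1; in bulk → X.2.1.3. Scheduled 23%. Javaros agreement on X.2.4.2: X.2.1.3 not covered; Javaros agreement on X.2: CTH met → 11% available; preferential 11%. → 11%.
Line D: grain → X.1; dried → X.1.2; in bulk → X.1.2.2. Scheduled 20%. No special measure applies. → 20%.
Sum: 2% + 20% + 11% + 20% = 53%.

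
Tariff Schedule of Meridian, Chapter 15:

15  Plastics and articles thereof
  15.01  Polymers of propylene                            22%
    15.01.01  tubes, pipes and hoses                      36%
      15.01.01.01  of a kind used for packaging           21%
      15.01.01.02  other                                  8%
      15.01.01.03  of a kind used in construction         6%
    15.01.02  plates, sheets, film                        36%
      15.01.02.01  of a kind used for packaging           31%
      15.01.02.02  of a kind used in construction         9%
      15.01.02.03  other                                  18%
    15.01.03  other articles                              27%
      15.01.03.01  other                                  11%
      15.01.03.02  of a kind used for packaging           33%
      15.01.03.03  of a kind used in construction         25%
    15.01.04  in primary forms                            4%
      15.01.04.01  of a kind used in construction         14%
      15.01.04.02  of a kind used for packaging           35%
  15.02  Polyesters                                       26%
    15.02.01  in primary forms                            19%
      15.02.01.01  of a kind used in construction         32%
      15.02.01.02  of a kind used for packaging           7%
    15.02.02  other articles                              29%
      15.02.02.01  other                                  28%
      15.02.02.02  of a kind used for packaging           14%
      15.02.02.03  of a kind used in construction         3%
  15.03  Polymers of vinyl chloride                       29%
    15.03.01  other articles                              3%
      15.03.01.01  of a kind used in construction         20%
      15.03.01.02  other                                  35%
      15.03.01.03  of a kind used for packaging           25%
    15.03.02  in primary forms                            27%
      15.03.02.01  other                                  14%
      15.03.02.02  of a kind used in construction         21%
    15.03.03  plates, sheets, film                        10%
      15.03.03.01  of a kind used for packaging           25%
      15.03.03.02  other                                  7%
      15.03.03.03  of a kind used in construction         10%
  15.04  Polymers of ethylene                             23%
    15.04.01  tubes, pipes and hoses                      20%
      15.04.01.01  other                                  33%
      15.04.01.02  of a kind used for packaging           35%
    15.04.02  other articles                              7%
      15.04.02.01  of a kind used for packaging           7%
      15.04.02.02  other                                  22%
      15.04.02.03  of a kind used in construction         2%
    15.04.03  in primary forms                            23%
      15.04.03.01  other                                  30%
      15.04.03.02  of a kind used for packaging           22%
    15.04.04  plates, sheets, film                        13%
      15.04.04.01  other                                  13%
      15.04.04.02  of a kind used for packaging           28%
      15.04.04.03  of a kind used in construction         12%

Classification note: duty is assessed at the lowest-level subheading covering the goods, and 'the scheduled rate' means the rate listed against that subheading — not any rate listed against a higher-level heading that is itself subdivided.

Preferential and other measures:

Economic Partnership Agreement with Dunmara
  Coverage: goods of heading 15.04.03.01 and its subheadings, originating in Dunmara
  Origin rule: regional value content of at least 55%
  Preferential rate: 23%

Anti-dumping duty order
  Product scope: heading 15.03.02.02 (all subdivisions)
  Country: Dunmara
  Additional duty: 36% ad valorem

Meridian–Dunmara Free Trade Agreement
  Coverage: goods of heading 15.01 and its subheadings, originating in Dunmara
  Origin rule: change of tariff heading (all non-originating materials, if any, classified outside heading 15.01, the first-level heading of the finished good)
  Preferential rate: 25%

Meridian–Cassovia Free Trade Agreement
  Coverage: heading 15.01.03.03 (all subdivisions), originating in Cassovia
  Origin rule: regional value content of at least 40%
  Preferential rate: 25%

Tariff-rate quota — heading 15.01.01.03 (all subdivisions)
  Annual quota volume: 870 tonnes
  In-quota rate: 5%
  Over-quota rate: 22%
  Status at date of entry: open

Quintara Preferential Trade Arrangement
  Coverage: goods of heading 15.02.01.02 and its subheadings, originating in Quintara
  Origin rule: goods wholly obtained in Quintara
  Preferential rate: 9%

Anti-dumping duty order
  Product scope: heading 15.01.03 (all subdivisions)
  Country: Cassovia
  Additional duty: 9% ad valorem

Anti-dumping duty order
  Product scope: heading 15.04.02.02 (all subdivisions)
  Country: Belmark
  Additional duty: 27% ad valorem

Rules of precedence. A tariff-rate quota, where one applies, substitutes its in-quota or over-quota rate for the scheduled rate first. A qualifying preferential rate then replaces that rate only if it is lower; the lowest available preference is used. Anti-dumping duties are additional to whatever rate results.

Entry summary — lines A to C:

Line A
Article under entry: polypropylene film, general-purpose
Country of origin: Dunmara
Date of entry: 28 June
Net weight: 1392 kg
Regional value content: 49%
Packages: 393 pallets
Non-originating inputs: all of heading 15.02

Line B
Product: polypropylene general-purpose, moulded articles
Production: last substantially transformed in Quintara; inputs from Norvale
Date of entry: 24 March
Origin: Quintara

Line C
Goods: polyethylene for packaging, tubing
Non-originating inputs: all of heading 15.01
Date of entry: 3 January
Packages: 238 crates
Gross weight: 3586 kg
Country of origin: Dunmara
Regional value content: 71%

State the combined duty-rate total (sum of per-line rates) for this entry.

64%

Line A: polypropylene → 15.01; film → 15.01.02; general-purpose → 15.01.02.03. Scheduled 18%. Dunmara agreement on 15.04.03.01: 15.01.02.03 not covered; Dunmara agreement on 15.01: CTH met → 25% available; preference 25% not lower than 18% → no reduction. → 18%.
Line B: polypropylene → 15.01; moulded articles → 15.01.03; general-purpose → 15.01.03.01. Scheduled 11%. Quintara agreement on 15.02.01.02: 15.01.03.01 not covered. → 11%.
Line C: polyethylene → 15.04; tubing → 15.04.01; for packaging → 15.04.01.02. Scheduled 35%. Dunmara agreement on 15.04.03.01: 15.04.01.02 not covered; Dunmara agreement on 15.01: 15.04.01.02 not covered. → 35%.
Sum: 18% + 11% + 35% = 64%.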